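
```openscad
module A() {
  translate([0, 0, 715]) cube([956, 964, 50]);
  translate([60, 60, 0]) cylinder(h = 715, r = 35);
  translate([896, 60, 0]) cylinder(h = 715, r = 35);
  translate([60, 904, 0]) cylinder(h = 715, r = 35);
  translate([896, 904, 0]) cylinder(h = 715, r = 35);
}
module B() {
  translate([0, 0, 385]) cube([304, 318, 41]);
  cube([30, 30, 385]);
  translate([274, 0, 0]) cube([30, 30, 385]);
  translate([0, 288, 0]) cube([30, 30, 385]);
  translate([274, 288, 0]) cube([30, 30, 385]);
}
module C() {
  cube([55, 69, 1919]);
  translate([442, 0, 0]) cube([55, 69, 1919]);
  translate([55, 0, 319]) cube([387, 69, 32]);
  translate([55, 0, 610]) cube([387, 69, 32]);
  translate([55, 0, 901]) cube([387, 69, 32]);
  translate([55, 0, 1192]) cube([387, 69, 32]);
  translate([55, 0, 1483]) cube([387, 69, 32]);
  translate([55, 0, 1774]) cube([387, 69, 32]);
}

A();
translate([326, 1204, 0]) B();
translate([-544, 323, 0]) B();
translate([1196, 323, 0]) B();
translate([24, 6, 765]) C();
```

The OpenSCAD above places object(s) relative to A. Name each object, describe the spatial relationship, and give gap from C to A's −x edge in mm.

A is a table. B is a stool. C is a ladder. Three stools sit around the table at the +y, −x, +x sides. The ladder is on top of the table. The gap from the ladder to the table's −x edge is 24 mm.

The ladder's min-x is at 24; the table's min-x is 0; gap = 24 mm.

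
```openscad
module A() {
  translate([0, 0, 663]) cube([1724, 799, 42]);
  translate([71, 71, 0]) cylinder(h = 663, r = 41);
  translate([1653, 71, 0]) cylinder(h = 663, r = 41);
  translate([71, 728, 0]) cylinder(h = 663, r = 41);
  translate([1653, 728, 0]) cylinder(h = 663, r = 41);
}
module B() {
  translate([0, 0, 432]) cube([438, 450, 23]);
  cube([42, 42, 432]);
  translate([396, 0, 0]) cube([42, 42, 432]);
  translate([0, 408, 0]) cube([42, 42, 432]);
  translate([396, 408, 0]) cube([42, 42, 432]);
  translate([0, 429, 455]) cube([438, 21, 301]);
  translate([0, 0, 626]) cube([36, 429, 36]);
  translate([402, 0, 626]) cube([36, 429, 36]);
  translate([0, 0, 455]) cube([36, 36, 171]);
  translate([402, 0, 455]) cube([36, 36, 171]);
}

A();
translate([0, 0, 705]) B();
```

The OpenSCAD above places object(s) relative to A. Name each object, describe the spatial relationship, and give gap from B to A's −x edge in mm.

The chair's min-x is at 0; the table's min-x is 0; gap = 0 mm.

A is a table. B is a chair. The chair is on top of the table. The gap from the chair to the table's −x edge is 0 mm.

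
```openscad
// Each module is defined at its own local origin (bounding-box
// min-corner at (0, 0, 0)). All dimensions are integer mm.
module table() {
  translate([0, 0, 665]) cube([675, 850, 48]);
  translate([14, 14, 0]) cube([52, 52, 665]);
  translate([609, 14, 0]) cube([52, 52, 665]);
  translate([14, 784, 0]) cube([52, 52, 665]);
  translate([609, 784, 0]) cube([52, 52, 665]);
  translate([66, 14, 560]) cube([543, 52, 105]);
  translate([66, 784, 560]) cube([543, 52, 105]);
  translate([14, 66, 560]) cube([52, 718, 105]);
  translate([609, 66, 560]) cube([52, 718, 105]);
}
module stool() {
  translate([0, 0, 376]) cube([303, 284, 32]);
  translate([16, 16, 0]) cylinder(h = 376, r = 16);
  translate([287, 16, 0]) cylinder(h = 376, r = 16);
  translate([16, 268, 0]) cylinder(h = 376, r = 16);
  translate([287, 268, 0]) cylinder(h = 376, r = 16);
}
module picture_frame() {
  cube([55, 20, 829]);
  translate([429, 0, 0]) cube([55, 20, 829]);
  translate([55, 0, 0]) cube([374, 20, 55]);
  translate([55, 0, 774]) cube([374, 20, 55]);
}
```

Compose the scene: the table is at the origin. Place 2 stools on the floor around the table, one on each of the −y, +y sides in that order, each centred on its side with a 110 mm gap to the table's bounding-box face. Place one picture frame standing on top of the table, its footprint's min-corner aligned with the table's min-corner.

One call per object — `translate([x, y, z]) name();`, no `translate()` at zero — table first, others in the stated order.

table();
translate([186, -394, 0]) stool();
translate([186, 960, 0]) stool();
translate([0, 0, 713]) picture_frame();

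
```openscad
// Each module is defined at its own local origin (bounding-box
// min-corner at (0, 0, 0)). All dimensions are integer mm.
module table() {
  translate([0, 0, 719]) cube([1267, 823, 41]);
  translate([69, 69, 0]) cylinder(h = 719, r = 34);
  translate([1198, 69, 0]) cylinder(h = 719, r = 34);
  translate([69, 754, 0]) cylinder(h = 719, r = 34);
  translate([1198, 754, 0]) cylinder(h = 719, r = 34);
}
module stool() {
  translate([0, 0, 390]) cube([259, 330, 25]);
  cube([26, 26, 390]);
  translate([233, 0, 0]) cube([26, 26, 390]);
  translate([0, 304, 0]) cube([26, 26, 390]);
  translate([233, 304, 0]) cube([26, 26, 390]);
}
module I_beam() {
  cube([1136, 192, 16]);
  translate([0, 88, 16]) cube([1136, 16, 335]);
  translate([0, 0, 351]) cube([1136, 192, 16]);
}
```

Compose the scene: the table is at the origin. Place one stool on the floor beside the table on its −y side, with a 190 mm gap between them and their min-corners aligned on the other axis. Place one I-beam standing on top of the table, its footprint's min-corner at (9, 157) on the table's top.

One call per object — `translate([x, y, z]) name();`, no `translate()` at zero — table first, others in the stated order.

table();
translate([0, -520, 0]) stool();
translate([9, 157, 760]) I_beam();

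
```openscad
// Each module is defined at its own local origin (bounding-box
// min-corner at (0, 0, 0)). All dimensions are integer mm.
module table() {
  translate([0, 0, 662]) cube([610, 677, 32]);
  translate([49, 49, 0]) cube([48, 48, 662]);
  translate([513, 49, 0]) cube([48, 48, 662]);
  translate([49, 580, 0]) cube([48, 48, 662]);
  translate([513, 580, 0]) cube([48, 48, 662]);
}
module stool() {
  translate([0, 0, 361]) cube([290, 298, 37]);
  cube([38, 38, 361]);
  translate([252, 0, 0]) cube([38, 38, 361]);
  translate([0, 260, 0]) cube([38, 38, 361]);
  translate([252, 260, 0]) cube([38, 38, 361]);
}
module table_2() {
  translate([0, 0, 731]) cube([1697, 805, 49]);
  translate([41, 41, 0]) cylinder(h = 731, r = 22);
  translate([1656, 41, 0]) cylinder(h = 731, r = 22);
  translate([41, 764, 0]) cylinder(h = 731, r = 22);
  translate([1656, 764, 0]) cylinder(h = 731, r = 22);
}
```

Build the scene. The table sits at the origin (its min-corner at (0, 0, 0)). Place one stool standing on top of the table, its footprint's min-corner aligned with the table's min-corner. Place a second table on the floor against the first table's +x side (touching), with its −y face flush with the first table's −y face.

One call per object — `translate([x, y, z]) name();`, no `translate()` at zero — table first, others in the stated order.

table();
translate([0, 0, 694]) stool();
translate([610, 0, 0]) table_2();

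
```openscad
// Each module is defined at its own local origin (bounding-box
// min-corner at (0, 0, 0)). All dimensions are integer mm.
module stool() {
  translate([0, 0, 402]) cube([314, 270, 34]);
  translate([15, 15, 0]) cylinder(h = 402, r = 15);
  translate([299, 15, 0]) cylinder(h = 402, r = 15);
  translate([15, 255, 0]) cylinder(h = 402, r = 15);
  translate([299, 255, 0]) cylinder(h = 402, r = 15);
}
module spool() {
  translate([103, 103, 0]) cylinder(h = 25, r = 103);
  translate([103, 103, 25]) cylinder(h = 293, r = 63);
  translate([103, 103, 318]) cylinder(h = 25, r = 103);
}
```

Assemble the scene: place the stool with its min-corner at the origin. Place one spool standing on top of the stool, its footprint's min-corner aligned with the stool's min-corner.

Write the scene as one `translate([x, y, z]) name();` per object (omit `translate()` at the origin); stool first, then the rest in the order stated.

stool();
translate([0, 0, 436]) spool();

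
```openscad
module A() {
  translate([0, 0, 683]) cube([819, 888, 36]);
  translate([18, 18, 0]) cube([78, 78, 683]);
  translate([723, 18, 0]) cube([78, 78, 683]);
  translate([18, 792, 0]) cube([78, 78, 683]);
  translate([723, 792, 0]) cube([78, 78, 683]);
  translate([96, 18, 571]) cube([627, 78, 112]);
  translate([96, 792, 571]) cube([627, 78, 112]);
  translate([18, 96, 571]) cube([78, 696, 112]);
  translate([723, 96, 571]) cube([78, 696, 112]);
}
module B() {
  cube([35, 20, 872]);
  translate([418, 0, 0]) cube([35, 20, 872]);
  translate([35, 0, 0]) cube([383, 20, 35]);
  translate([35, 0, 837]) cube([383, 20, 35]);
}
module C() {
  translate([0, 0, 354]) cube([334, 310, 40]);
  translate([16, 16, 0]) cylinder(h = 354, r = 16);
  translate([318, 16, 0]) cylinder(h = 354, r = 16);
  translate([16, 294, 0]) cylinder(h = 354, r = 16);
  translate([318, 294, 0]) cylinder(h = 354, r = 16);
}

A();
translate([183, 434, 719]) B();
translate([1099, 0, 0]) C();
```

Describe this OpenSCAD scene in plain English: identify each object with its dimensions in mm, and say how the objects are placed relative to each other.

A is a table with a 819×888 mm rectangular top, 36 mm thick, top surface at z = 719 mm, supported by four 78×78 mm square legs, each inset 18 mm from the nearest pair of top edges, running from the floor. Four apron rails, 78 mm thick and 112 mm tall, run between adjacent legs with their top edges flush with the underside of the top and their outer faces flush with the legs' outer faces.

B is a picture frame with a 383×802 mm rectangular opening (x by z) and a uniform 35 mm border on every side. Frame depth is 20 mm along y. It is built from two vertical stiles running the full outside height and two horizontal rails spanning the gap between the stiles.

C is a simple wooden stool: a rectangular seat 334 mm (x) by 310 mm (y), 40 mm thick, top face at z = 394 mm, on four round legs, each 32 mm in diameter. The legs rest on z = 0, each leg's axis is inset half a diameter from the nearest pair of seat edges (so the leg's bounding box is flush with the corner).

The picture frame is on top of the table, centred. The stool is on the floor beside the table on its +x side.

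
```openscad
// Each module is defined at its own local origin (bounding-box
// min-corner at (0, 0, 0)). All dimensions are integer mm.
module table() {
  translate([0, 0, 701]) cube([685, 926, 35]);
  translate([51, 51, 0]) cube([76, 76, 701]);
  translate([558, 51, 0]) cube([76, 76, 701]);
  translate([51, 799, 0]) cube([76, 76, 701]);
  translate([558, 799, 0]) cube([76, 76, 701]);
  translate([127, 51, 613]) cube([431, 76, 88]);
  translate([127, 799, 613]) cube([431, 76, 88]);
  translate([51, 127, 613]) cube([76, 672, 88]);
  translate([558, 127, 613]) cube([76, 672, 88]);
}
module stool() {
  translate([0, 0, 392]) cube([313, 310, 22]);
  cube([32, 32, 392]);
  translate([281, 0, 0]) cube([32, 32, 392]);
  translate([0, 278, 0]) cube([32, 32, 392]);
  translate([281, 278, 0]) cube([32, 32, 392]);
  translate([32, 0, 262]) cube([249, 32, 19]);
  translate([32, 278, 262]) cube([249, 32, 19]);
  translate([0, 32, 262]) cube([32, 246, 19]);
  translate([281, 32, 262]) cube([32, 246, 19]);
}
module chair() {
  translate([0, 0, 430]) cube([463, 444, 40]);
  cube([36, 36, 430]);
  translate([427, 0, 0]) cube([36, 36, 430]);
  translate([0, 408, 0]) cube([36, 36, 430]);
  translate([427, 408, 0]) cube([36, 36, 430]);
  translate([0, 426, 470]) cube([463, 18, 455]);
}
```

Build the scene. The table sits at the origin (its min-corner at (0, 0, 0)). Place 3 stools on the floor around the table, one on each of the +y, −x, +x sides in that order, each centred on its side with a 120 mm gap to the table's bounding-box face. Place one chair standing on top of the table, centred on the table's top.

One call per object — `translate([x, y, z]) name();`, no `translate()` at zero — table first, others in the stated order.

table();
translate([186, 1046, 0]) stool();
translate([-433, 308, 0]) stool();
translate([805, 308, 0]) stool();
translate([111, 241, 736]) chair();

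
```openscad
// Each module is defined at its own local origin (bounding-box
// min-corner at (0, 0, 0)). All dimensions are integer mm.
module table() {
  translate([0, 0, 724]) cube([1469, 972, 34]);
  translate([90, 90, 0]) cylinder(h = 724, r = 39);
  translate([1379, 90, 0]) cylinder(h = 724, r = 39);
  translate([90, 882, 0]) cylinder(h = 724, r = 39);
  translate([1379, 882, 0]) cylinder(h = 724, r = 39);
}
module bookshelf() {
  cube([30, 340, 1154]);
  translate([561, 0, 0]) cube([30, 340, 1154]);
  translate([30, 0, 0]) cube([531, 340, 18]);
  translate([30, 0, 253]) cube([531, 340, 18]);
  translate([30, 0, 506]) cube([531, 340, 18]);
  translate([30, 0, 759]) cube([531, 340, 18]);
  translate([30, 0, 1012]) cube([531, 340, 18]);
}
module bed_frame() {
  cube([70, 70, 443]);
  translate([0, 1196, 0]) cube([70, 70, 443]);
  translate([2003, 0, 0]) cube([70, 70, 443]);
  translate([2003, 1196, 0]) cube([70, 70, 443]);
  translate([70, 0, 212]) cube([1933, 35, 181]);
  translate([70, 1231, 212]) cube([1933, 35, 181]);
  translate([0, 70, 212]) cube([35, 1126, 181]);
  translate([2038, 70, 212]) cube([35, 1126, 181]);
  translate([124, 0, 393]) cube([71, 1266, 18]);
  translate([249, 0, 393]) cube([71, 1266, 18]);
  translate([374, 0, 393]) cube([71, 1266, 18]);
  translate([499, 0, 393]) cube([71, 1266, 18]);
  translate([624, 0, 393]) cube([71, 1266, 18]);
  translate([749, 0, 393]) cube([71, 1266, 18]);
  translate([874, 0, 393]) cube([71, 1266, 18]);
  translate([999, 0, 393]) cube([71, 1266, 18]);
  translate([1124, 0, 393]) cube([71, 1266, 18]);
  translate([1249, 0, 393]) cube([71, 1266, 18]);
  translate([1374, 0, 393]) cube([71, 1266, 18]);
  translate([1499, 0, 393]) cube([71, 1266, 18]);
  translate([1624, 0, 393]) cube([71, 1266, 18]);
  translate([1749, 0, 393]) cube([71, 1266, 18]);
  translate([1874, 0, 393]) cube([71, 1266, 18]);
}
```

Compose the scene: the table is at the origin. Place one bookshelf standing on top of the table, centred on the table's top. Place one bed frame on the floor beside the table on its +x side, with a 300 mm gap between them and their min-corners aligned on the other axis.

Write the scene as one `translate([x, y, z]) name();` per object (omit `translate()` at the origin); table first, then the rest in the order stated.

table();
translate([439, 316, 758]) bookshelf();
translate([1769, 0, 0]) bed_frame();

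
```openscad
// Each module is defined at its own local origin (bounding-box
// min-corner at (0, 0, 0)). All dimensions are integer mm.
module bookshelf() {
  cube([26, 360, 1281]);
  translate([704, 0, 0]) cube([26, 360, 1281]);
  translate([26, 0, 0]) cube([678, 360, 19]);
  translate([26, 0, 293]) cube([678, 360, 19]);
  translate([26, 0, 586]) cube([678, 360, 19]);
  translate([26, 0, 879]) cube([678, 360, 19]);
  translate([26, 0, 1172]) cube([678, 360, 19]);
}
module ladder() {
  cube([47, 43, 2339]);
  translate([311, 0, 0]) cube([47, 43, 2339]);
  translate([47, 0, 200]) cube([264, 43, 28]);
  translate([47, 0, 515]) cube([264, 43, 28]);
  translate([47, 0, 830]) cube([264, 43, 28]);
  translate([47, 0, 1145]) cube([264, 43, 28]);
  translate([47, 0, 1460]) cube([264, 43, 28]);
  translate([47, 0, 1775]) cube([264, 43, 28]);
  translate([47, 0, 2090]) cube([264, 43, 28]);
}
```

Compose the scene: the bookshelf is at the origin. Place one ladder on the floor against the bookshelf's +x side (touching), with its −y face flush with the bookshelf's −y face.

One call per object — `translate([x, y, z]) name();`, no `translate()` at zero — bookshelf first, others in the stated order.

bookshelf();
translate([730, 0, 0]) ladder();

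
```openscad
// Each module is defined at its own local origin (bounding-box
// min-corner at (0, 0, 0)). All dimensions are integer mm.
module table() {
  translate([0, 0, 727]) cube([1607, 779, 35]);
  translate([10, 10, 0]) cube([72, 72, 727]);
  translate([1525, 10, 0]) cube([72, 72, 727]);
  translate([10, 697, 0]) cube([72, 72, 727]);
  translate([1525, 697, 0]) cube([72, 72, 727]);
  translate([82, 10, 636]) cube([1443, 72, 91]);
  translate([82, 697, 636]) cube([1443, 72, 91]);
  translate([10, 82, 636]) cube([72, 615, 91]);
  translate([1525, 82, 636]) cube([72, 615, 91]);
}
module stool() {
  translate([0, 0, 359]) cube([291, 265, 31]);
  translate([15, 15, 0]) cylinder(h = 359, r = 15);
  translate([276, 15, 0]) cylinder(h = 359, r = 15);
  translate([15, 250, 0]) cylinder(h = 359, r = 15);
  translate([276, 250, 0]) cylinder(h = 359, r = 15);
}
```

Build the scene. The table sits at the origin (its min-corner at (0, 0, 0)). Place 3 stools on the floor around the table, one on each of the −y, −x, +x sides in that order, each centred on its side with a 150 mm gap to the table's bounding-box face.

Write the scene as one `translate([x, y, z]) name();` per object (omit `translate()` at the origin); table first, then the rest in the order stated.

table();
translate([658, -415, 0]) stool();
translate([-441, 257, 0]) stool();
translate([1757, 257, 0]) stool();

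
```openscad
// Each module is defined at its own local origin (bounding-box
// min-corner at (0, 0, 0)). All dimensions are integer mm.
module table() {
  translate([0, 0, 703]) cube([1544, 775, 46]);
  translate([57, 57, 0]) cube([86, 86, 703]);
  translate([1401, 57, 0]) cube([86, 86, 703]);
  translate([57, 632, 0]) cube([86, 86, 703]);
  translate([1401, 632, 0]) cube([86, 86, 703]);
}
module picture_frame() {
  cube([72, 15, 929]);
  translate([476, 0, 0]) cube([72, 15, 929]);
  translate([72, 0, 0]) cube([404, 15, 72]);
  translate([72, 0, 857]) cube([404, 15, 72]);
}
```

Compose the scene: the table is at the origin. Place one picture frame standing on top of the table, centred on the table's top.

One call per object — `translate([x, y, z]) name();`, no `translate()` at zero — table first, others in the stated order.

table();
translate([498, 380, 749]) picture_frame();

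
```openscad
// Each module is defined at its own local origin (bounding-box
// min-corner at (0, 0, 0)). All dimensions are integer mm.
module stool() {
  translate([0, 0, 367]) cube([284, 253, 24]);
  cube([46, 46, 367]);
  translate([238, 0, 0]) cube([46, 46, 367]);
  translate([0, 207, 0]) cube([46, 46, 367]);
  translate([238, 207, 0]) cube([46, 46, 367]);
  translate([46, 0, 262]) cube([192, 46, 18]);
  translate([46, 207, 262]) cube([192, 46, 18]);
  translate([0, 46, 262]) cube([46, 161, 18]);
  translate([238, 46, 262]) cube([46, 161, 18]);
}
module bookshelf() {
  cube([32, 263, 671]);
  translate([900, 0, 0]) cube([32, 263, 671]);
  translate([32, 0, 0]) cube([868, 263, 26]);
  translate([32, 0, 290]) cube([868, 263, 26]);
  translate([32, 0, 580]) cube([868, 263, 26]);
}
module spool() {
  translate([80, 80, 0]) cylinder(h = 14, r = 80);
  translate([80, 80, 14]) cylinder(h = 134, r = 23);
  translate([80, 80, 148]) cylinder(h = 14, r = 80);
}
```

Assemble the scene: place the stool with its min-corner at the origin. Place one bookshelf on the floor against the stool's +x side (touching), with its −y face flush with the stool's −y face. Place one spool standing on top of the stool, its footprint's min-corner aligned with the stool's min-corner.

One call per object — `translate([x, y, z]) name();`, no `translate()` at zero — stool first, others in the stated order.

stool();
translate([284, 0, 0]) bookshelf();
translate([0, 0, 391]) spool();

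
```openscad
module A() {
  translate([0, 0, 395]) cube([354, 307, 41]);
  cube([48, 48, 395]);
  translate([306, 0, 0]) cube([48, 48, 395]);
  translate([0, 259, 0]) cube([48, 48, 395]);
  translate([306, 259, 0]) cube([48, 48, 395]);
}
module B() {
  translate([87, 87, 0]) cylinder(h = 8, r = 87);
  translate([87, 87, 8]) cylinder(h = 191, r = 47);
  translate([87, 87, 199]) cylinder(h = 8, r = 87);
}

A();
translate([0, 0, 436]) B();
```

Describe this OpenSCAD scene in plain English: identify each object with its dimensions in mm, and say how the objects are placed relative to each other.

A is a four-legged stool. The seat is 354×307 mm, 41 mm thick, top at z = 436 mm. It stands on four square legs, each 48×48 mm in cross-section, from z = 0 to the seat underside, each flush with a corner of the seat.

B is a spool: two coaxial disc flanges of radius 87 mm and thickness 8 mm, joined by a core cylinder of radius 47 mm and height 191 mm. The lower flange rests on z = 0 and the three cylinders share a vertical axis.

The spool is on top of the stool.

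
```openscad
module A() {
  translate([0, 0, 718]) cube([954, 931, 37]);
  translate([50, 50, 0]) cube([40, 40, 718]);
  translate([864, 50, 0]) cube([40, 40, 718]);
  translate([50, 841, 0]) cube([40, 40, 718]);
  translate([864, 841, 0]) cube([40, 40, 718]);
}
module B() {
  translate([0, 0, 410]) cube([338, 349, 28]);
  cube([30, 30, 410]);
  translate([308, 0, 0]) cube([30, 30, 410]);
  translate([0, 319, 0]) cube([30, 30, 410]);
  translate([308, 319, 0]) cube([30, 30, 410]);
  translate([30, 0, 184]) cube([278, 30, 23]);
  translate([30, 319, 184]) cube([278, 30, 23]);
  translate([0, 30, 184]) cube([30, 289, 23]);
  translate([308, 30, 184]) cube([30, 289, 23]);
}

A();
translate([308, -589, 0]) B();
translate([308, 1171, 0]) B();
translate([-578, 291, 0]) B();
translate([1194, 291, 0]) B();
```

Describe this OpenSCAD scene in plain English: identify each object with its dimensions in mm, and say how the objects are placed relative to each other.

A is a table with a 954×931 mm rectangular top, 37 mm thick, top surface at z = 755 mm, supported by four 40×40 mm square legs, each inset 50 mm from the nearest pair of top edges, running from the floor.

B is a simple wooden stool: a rectangular seat 338 mm (x) by 349 mm (y), 28 mm thick, top face at z = 438 mm, on four square legs, each 30×30 mm in cross-section. The legs rest on z = 0, each flush with a corner of the seat. Four stretchers, 30 mm wide and 23 mm tall, connect adjacent legs with their undersides at z = 184 mm, each running between the inner faces of the legs it joins and aligned with the legs' outer faces on the other axis.

Four stools sit around the table at the −y, +y, −x, +x sides.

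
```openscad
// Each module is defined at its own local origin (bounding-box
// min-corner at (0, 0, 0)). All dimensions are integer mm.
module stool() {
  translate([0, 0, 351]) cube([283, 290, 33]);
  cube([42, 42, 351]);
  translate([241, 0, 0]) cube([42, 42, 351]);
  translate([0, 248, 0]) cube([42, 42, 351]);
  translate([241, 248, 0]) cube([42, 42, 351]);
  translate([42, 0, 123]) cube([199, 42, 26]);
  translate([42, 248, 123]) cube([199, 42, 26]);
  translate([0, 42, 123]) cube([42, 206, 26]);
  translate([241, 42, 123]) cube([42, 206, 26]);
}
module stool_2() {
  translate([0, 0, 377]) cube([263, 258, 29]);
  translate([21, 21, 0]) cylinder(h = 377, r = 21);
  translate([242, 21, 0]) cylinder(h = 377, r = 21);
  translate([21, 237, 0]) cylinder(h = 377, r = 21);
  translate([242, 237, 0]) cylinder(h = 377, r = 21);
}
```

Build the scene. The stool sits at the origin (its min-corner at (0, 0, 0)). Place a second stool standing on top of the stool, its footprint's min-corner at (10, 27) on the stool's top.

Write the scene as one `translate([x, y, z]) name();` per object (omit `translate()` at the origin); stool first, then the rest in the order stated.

stool();
translate([10, 27, 384]) stool_2();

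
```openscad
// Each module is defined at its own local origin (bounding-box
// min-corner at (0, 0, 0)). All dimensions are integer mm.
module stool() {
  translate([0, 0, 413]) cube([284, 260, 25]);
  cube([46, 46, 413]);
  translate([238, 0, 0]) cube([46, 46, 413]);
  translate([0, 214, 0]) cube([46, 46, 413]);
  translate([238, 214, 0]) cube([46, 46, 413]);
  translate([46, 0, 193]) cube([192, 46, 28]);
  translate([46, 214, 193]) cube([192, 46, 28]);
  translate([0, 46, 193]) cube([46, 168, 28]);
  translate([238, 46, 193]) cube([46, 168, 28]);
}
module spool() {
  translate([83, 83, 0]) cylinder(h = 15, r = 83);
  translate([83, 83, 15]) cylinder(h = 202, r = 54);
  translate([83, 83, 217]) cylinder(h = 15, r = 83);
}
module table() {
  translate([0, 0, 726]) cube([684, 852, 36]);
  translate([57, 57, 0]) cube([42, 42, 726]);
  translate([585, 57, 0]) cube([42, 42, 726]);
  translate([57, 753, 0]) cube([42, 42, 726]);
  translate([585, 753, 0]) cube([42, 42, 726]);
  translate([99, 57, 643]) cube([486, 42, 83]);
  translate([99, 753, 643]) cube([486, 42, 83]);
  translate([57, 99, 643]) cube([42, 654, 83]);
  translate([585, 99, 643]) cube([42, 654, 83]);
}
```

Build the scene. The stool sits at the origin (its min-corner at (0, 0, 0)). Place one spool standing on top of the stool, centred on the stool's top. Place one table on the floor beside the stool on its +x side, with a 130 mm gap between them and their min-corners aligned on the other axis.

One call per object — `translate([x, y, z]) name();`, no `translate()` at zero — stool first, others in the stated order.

stool();
translate([59, 47, 438]) spool();
translate([414, 0, 0]) table();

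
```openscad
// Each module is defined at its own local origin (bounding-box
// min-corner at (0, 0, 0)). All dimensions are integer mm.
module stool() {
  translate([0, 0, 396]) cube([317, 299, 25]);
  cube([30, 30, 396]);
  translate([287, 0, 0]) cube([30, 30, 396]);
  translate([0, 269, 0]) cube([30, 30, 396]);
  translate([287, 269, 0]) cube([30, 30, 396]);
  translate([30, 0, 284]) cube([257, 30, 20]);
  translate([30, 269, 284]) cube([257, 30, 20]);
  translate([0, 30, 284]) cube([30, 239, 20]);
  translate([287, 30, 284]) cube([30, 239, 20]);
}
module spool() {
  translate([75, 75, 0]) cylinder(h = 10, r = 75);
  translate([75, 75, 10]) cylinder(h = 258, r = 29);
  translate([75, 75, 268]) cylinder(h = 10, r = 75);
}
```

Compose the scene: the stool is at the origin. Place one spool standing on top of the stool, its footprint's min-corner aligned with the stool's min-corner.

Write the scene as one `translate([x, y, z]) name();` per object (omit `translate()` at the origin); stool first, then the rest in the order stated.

stool();
translate([0, 0, 421]) spool();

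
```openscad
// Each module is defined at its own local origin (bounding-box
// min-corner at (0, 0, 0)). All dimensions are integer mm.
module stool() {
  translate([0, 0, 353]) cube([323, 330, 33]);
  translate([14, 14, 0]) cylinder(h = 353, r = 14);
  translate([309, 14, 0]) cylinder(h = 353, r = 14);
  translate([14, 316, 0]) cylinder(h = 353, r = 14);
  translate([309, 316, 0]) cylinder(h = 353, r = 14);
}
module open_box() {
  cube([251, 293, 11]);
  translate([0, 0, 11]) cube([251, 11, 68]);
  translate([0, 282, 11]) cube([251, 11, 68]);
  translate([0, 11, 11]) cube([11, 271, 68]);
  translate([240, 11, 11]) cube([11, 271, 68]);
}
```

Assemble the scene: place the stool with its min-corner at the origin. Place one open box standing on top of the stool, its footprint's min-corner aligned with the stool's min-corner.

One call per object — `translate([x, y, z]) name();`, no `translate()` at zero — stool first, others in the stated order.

stool();
translate([0, 0, 386]) open_box();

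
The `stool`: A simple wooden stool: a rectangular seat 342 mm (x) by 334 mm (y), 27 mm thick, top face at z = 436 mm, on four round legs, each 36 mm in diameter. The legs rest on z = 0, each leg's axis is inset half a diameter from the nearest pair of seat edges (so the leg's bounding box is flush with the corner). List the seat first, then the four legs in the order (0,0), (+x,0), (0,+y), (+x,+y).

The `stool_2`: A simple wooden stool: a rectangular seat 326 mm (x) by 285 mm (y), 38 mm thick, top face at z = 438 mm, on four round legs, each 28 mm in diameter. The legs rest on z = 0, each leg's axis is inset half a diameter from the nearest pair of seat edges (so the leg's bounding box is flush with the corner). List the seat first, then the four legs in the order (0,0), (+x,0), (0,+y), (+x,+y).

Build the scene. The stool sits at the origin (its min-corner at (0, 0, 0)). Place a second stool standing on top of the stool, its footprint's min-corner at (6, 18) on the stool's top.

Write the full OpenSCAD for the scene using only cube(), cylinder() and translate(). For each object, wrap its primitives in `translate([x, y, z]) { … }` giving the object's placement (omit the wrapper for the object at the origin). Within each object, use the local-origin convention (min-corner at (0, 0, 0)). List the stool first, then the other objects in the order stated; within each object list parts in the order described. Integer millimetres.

translate([0, 0, 409]) cube([342, 334, 27]);
translate([18, 18, 0]) cylinder(h = 409, r = 18);
translate([324, 18, 0]) cylinder(h = 409, r = 18);
translate([18, 316, 0]) cylinder(h = 409, r = 18);
translate([324, 316, 0]) cylinder(h = 409, r = 18);
translate([6, 18, 436]) {
  translate([0, 0, 400]) cube([326, 285, 38]);
  translate([14, 14, 0]) cylinder(h = 400, r = 14);
  translate([312, 14, 0]) cylinder(h = 400, r = 14);
  translate([14, 271, 0]) cylinder(h = 400, r = 14);
  translate([312, 271, 0]) cylinder(h = 400, r = 14);
}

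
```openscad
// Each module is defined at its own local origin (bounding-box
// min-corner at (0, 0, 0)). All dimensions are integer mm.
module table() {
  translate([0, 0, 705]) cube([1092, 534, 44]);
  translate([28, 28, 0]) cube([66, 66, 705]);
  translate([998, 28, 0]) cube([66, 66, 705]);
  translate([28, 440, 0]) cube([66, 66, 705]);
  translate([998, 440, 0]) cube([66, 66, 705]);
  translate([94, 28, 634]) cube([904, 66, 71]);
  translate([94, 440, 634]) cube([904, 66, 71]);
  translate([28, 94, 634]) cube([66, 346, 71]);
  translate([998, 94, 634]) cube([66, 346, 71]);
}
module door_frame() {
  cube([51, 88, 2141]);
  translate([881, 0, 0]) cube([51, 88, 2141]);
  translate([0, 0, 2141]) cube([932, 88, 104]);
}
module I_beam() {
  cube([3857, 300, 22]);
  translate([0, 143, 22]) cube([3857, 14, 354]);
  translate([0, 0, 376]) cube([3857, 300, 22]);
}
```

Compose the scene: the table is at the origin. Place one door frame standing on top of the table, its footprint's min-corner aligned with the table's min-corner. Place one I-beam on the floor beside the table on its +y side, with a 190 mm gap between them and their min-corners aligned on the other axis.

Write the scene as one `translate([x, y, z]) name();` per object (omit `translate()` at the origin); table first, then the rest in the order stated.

table();
translate([0, 0, 749]) door_frame();
translate([0, 724, 0]) I_beam();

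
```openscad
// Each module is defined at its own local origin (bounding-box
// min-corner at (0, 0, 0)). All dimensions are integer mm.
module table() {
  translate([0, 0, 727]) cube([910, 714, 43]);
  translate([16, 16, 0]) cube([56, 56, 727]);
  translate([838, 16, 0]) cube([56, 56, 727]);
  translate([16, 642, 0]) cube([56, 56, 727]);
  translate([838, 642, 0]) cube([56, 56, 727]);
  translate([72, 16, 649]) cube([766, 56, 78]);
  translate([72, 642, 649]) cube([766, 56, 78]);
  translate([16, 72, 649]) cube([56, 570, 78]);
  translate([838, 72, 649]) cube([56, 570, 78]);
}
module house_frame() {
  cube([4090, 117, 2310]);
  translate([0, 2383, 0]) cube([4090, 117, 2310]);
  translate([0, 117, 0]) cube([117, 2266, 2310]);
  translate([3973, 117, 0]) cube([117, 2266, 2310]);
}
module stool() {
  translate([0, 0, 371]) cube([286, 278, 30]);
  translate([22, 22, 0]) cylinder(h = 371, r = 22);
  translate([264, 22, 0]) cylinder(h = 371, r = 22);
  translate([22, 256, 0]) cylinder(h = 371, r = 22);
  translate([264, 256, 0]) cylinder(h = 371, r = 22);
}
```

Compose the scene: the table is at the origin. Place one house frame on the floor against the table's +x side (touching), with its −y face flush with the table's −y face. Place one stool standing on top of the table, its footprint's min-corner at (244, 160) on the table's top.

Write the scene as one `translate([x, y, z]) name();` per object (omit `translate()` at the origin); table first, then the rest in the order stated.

table();
translate([910, 0, 0]) house_frame();
translate([244, 160, 770]) stool();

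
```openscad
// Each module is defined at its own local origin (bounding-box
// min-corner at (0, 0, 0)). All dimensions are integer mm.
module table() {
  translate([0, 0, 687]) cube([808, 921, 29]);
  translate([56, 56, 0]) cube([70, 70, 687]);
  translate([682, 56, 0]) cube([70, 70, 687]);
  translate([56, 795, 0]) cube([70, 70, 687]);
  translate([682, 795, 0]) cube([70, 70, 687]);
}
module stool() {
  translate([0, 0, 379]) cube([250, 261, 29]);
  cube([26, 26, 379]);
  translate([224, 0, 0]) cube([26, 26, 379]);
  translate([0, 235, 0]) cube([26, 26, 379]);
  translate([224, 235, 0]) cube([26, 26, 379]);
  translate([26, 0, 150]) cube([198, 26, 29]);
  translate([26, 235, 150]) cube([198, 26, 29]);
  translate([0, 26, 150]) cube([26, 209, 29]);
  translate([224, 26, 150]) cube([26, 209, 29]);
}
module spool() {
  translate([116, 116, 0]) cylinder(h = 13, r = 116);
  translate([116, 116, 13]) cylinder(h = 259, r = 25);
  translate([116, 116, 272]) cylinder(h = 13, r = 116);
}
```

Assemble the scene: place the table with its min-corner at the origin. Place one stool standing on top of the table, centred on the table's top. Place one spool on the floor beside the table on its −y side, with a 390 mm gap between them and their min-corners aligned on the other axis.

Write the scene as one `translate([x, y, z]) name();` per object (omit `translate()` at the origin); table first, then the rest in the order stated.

table();
translate([279, 330, 716]) stool();
translate([0, -622, 0]) spool();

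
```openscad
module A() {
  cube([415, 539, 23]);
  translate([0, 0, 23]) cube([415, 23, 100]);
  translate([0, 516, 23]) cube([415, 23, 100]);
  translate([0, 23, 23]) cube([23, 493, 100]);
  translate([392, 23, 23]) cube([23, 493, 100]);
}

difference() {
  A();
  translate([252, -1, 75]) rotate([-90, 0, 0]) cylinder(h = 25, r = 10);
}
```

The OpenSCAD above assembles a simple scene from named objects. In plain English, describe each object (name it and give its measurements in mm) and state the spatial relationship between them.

A is an open-topped rectangular box: outside dimensions 415×539×123 mm, with a uniform wall and base thickness of 23 mm. The base is a full 415×539 slab on the floor; four walls sit on top of the base. The front and back walls (the −y and +y sides) span the full width; the two side walls fit between them.

The open box has a circular hole of radius 10 mm through its front wall, centred at (x = 252, z = 75).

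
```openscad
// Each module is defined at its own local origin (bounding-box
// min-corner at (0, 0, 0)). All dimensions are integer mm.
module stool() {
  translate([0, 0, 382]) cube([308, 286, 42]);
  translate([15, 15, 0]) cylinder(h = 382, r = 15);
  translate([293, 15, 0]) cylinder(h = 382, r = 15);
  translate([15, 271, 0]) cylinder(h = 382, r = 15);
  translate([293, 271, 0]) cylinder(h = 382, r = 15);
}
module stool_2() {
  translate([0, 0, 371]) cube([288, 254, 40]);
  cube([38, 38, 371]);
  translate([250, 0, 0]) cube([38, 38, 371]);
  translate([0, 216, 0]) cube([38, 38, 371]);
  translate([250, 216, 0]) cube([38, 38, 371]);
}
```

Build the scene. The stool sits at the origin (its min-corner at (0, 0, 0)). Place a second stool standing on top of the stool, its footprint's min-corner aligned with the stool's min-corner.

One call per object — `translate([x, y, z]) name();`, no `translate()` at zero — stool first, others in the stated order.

stool();
translate([0, 0, 424]) stool_2();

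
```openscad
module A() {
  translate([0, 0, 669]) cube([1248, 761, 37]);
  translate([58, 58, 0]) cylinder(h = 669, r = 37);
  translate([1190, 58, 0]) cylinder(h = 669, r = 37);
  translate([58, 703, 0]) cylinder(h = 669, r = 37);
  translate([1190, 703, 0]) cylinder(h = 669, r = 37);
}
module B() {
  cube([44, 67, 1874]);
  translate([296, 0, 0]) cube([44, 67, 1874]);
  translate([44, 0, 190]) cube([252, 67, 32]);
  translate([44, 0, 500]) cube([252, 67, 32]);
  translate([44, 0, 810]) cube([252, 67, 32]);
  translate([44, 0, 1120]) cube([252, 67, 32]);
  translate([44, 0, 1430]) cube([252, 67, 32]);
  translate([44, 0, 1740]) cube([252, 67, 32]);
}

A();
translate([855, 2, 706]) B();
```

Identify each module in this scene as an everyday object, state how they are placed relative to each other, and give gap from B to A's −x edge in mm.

A is a table. B is a ladder. The ladder is on top of the table. The gap from the ladder to the table's −x edge is 855 mm.

The ladder's min-x is at 855; the table's min-x is 0; gap = 855 mm.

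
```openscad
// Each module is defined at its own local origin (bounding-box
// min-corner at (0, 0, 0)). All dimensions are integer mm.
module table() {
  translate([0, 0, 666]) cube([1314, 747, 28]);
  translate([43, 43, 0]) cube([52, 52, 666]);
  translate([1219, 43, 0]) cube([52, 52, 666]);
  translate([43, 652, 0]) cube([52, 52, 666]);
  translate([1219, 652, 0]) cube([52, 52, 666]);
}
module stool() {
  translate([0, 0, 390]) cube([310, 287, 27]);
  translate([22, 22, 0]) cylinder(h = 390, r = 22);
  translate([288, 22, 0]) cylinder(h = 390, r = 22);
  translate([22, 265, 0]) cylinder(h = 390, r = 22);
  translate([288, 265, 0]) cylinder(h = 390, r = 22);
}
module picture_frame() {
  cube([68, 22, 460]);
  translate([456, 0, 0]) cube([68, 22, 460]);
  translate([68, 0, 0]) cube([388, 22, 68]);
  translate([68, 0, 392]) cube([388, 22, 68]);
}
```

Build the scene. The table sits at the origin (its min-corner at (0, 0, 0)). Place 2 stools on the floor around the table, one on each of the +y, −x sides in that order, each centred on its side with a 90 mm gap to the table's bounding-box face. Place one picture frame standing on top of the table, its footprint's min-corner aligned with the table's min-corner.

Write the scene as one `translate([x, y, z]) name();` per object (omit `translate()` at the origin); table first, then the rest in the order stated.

table();
translate([502, 837, 0]) stool();
translate([-400, 230, 0]) stool();
translate([0, 0, 694]) picture_frame();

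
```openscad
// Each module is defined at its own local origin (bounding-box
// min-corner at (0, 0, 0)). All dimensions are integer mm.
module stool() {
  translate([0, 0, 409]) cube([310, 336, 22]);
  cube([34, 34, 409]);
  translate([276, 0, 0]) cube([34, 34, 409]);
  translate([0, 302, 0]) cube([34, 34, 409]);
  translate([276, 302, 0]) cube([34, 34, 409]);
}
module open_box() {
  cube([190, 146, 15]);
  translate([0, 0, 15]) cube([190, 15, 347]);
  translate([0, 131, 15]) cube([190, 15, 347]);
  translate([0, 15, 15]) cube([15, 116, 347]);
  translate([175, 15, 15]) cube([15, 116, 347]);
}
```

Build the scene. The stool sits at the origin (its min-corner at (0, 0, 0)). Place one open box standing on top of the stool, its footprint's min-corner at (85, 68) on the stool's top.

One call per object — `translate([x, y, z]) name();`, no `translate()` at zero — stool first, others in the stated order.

stool();
translate([85, 68, 431]) open_box();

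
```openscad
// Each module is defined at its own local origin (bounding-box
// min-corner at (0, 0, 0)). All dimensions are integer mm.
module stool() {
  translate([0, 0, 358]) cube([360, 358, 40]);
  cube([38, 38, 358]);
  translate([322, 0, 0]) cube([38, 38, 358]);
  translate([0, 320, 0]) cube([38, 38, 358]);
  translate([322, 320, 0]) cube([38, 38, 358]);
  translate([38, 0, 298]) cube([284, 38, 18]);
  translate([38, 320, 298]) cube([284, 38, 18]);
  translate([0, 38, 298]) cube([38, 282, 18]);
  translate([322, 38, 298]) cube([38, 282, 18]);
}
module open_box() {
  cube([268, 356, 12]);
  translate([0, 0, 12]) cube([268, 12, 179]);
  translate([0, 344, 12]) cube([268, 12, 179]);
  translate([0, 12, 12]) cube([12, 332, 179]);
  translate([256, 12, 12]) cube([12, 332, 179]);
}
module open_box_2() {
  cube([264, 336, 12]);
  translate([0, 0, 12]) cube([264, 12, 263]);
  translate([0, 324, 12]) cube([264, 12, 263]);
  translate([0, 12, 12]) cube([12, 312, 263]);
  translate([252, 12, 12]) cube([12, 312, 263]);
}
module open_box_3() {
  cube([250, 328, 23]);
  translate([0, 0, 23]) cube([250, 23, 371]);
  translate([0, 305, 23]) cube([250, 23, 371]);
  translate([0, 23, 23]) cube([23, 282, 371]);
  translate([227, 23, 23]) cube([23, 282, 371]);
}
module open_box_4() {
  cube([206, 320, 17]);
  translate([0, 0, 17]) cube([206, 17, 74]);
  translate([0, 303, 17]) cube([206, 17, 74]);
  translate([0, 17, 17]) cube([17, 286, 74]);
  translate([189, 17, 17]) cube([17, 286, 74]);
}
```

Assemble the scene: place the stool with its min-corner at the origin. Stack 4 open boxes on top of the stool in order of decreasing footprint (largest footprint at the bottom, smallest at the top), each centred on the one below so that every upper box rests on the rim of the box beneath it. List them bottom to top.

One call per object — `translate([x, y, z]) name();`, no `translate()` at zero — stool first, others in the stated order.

stool();
translate([46, 1, 398]) open_box();
translate([48, 11, 589]) open_box_2();
translate([55, 15, 864]) open_box_3();
translate([77, 19, 1258]) open_box_4();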